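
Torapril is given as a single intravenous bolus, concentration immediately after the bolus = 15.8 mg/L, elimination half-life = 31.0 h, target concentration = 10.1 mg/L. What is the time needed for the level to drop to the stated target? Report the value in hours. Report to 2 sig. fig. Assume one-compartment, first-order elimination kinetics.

k = ln2 / t½ = 0.693147 / 31.0 = 0.02236 h⁻¹
t = ln(C₀ / C) / k = ln(15.80 / 10.1) / 0.02236
  = ln(1.564) / 0.02236 = 0.4472 / 0.02236 = 20.00 h

20 h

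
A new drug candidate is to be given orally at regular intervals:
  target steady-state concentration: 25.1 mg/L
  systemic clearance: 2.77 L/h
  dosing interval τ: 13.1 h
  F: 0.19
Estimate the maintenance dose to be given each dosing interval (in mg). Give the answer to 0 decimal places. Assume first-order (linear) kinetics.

At steady state, F × (Dose/τ) = Css × CL.
Dose = Css × CL × τ / F = 25.1 × 2.770 × 13.1 / 0.19 = 4794 mg

4794 mg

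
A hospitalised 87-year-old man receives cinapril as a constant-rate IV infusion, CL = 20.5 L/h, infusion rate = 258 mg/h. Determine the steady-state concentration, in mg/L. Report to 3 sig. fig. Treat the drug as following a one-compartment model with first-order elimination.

At steady state Css = R₀ / CL = 258 / 20.50 = 12.59 mg/L

12.6 mg/L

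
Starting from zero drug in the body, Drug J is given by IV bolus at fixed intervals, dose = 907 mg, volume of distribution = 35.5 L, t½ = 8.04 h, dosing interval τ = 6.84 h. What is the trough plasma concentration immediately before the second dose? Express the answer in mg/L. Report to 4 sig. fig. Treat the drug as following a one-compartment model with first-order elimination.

14.17 mg/L

C₀ per dose = Dose / Vd = 907 / 35.5 = 25.55 mg/L
k = ln2 / t½ = 0.693147 / 8.04 = 0.08621 h⁻¹
Fraction remaining after one interval: r = e^(−kτ) = e^(−0.08621 × 6.84) = 0.5545
Before dose 2, 1 dose has been given (aged 1τ).
C_trough = C₀ × r = 25.55 × 0.5545 = 14.17 mg/L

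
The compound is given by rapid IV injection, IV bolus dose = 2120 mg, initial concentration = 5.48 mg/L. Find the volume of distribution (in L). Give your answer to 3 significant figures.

Vd = Dose / C₀ = 2120 / 5.48 = 386.9 L

387 L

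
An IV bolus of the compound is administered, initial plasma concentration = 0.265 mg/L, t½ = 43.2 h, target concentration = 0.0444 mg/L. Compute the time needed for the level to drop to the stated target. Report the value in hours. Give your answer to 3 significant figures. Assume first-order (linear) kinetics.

k = ln2 / t½ = 0.693147 / 43.2 = 0.01605 h⁻¹
t = ln(C₀ / C) / k = ln(0.2650 / 0.0444) / 0.01605
  = ln(5.968) / 0.01605 = 1.786 / 0.01605 = 111.3 h

111 h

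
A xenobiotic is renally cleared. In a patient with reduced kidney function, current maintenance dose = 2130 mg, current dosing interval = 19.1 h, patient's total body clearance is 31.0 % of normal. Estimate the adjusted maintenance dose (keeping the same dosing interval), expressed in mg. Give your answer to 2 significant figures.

To keep the same average steady-state level, dosing rate must scale with clearance.
CL ratio = 31.0 / 100 = 0.3100
New dose (same interval) = 2130 × 0.3100 = 660.3 mg

660 mg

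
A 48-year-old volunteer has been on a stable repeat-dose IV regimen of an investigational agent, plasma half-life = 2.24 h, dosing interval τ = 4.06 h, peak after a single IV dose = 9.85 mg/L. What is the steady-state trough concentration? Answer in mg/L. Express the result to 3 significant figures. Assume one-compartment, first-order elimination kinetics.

3.92 mg/L

k = ln2 / t½ = 0.693147 / 2.24 = 0.3094 h⁻¹
e^(−kτ) = e^(−0.3094 × 4.06) = 0.2847
Accumulation ratio R = 1 / (1 − e^(−kτ)) = 1 / (1 − 0.2847) = 1.398
Steady-state trough = C₀ × R × e^(−kτ) = 9.85 × 1.398 × 0.2847 = 3.920 mg/L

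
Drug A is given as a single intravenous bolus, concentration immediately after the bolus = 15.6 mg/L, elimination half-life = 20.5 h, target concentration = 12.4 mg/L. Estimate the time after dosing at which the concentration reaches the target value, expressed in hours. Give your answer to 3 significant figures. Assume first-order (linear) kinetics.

6.79 h

k = ln2 / t½ = 0.693147 / 20.5 = 0.03381 h⁻¹
t = ln(C₀ / C) / k = ln(15.60 / 12.4) / 0.03381
  = ln(1.258) / 0.03381 = 0.2295 / 0.03381 = 6.788 h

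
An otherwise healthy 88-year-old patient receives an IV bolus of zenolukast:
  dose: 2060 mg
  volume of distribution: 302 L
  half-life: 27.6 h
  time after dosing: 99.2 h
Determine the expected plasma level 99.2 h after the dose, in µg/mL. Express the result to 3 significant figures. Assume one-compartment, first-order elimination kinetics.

0.565 µg/mL

C₀ = Dose / Vd = 2060 / 302 = 6.821 mg/L
k = ln2 / t½ = 0.693147 / 27.6 = 0.02511 h⁻¹
C = C₀ · e^(−k·t) = 6.821 × e^(−0.02511 × 99.2)
  = 6.821 × 0.08283 = 0.5650 mg/L
(0.5650 mg/L = 0.5650 µg/mL)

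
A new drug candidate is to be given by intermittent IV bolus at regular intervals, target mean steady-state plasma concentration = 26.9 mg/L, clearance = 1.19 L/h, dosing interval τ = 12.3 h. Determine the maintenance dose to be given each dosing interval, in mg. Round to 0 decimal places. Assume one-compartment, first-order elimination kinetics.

At steady state, Dose/τ = Css × CL.
Dose = Css × CL × τ = 26.9 × 1.190 × 12.3 = 393.7 mg

394 mg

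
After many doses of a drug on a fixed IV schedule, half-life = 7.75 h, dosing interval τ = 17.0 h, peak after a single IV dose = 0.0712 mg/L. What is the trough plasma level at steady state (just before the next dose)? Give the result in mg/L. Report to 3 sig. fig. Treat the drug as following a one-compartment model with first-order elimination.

k = ln2 / t½ = 0.693147 / 7.75 = 0.08944 h⁻¹
e^(−kτ) = e^(−0.08944 × 17.0) = 0.2186
Accumulation ratio R = 1 / (1 − e^(−kτ)) = 1 / (1 − 0.2186) = 1.280
Steady-state trough = C₀ × R × e^(−kτ) = 0.0712 × 1.280 × 0.2186 = 0.01992 mg/L

0.0199 mg/L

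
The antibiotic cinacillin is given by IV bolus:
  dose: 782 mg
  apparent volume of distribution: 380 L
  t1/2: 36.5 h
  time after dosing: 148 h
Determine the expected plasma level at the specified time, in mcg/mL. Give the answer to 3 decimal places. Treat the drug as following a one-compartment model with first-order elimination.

C₀ = Dose / Vd = 782.0 / 380 = 2.058 mg/L
k = ln2 / t½ = 0.693147 / 36.5 = 0.01899 h⁻¹
C = C₀ · e^(−k·t) = 2.058 × e^(−0.01899 × 148)
  = 2.058 × 0.06017 = 0.1238 mg/L
(0.1238 mg/L = 0.1238 mcg/mL)

0.124 mcg/mL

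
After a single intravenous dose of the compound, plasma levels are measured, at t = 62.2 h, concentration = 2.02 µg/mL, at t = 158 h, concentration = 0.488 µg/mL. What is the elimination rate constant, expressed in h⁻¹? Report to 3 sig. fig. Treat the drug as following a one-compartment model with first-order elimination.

0.0148 h⁻¹

k = ln(C₁/C₂) / (t₂ − t₁) = ln(2.02/0.488) / (158 − 62.2)
  = 1.421 / 95.80 = 0.01483 h⁻¹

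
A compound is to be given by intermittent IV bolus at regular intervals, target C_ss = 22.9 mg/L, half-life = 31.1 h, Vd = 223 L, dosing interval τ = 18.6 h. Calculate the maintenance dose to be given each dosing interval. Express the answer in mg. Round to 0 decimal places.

2117 mg

k = ln2 / t½ = 0.693147 / 31.1 = 0.02229 h⁻¹
CL = k × Vd = 0.02229 × 223 = 4.971 L/h
At steady state, Dose/τ = Css × CL.
Dose = Css × CL × τ = 22.9 × 4.971 × 18.6 = 2117 mg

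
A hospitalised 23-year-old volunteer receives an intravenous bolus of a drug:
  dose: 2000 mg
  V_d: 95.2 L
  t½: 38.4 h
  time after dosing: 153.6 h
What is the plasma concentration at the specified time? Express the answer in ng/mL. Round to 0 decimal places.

1313 ng/mL

C₀ = Dose / Vd = 2000 / 95.2 = 21.01 mg/L
k = ln2 / t½ = 0.693147 / 38.4 = 0.01805 h⁻¹
t / t½ = 153.6 / 38.4 = 4 half-lives
C = C₀ × (1/2)^4 = 21.01 × 0.06250 = 1.313 mg/L
Convert: 1.313 mg/L × 1000 = 1313 ng/mL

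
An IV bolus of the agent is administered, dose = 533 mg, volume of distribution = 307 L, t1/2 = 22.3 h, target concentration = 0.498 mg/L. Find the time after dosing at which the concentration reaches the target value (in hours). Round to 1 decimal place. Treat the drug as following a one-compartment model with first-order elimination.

C₀ = Dose / Vd = 533.0 / 307 = 1.736 mg/L
k = ln2 / t½ = 0.693147 / 22.3 = 0.03108 h⁻¹
t = ln(C₀ / C) / k = ln(1.736 / 0.498) / 0.03108
  = ln(3.486) / 0.03108 = 1.249 / 0.03108 = 40.19 h

40.2 h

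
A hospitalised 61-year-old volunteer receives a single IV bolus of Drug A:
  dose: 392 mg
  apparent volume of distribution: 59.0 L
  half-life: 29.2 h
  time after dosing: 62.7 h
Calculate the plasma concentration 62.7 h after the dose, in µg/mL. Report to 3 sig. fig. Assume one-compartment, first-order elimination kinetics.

C₀ = Dose / Vd = 392.0 / 59.0 = 6.644 mg/L
k = ln2 / t½ = 0.693147 / 29.2 = 0.02374 h⁻¹
C = C₀ · e^(−k·t) = 6.644 × e^(−0.02374 × 62.7)
  = 6.644 × 0.2257 = 1.500 mg/L
(1.500 mg/L = 1.500 µg/mL)

1.50 µg/mL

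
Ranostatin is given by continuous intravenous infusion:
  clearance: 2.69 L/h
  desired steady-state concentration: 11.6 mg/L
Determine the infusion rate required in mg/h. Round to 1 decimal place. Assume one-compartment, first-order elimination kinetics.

31.2 mg/h

At steady state, infusion rate R₀ = Css × CL = 11.6 × 2.690 = 31.20 mg/h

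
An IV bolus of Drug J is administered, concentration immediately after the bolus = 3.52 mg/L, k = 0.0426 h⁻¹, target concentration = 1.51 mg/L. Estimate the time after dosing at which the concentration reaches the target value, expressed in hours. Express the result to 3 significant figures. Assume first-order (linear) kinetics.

t = ln(C₀ / C) / k = ln(3.520 / 1.51) / 0.04260
  = ln(2.331) / 0.04260 = 0.8463 / 0.04260 = 19.87 h

19.9 h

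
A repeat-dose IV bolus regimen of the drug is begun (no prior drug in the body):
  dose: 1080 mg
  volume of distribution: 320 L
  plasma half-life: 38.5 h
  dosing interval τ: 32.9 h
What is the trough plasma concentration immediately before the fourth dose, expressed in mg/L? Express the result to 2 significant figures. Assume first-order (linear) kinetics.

3.5 mg/L

C₀ per dose = Dose / Vd = 1080 / 320 = 3.375 mg/L
k = ln2 / t½ = 0.693147 / 38.5 = 0.01800 h⁻¹
Fraction remaining after one interval: r = e^(−kτ) = e^(−0.01800 × 32.9) = 0.5531
Before dose 4, 3 doses have been given (aged 1τ, 2τ, 3τ).
C_trough = C₀ × (r + r² + … + r^3) = C₀ × r(1−r^3)/(1−r)
        = 3.375 × 0.5531 × (1 − 0.1692) / (1 − 0.5531) = 3.470 mg/L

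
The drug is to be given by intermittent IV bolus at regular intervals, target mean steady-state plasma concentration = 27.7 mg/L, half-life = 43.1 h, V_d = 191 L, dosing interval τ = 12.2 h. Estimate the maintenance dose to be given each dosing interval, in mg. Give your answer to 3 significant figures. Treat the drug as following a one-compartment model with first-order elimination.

k = ln2 / t½ = 0.693147 / 43.1 = 0.01608 h⁻¹
CL = k × Vd = 0.01608 × 191 = 3.071 L/h
At steady state, Dose/τ = Css × CL.
Dose = Css × CL × τ = 27.7 × 3.071 × 12.2 = 1038 mg

1040 mg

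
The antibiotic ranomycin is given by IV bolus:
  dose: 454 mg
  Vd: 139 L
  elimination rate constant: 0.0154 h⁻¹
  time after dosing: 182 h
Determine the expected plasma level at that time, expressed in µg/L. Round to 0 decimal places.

198 µg/L

C₀ = Dose / Vd = 454.0 / 139 = 3.266 mg/L
C = C₀ · e^(−k·t) = 3.266 × e^(−0.01540 × 182)
  = 3.266 × 0.06064 = 0.1981 mg/L
Convert: 0.1981 mg/L × 1000 = 198.1 µg/L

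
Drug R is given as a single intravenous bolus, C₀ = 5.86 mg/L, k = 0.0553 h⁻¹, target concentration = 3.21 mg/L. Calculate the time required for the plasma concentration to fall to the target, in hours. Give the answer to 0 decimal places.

t = ln(C₀ / C) / k = ln(5.860 / 3.21) / 0.05530
  = ln(1.826) / 0.05530 = 0.6021 / 0.05530 = 10.89 h

11 h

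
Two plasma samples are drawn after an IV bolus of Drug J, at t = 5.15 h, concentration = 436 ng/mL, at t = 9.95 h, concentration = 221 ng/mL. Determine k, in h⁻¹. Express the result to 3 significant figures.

k = ln(C₁/C₂) / (t₂ − t₁) = ln(436/221) / (9.95 − 5.15)
  = 0.6795 / 4.800 = 0.1416 h⁻¹

0.142 h⁻¹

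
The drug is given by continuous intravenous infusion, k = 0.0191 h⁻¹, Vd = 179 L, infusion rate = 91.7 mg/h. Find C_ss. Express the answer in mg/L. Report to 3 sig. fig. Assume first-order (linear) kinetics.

26.8 mg/L

CL = k × Vd = 0.01910 × 179 = 3.419 L/h
At steady state Css = R₀ / CL = 91.7 / 3.419 = 26.82 mg/L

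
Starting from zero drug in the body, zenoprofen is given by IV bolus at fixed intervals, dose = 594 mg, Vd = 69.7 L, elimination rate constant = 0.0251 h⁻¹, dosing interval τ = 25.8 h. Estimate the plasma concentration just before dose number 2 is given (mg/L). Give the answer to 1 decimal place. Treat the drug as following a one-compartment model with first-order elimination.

C₀ per dose = Dose / Vd = 594 / 69.7 = 8.522 mg/L
Fraction remaining after one interval: r = e^(−kτ) = e^(−0.02510 × 25.8) = 0.5233
Before dose 2, 1 dose has been given (aged 1τ).
C_trough = C₀ × r = 8.522 × 0.5233 = 4.460 mg/L

4.5 mg/L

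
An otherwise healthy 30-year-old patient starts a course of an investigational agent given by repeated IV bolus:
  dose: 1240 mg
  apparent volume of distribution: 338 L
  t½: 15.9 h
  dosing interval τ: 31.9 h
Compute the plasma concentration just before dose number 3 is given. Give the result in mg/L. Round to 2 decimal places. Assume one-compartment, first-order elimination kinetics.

C₀ per dose = Dose / Vd = 1240 / 338 = 3.669 mg/L
k = ln2 / t½ = 0.693147 / 15.9 = 0.04359 h⁻¹
Fraction remaining after one interval: r = e^(−kτ) = e^(−0.04359 × 31.9) = 0.2489
Before dose 3, 2 doses have been given (aged 1τ, 2τ).
C_trough = C₀ × (r + r²) = 3.669 × (0.2489 + 0.06195) = 1.141 mg/L

1.14 mg/L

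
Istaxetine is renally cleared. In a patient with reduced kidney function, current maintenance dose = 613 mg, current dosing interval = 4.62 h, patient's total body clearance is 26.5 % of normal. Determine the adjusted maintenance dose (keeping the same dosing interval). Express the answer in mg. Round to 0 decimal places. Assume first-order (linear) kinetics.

To keep the same average steady-state level, dosing rate must scale with clearance.
CL ratio = 26.5 / 100 = 0.2650
New dose (same interval) = 613 × 0.2650 = 162.4 mg

162 mg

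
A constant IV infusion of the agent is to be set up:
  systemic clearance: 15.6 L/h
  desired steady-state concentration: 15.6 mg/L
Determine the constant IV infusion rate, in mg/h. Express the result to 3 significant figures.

243 mg/h

At steady state, infusion rate R₀ = Css × CL = 15.6 × 15.60 = 243.4 mg/h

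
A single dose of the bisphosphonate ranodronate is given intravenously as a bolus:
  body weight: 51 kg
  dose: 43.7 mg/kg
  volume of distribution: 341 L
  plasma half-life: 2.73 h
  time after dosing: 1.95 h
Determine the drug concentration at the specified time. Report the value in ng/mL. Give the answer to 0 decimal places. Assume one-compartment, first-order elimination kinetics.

3984 ng/mL

Total dose = 43.7 × 51 = 2229 mg
C₀ = Dose / Vd = 2229 / 341 = 6.537 mg/L
k = ln2 / t½ = 0.693147 / 2.73 = 0.2539 h⁻¹
C = C₀ · e^(−k·t) = 6.537 × e^(−0.2539 × 1.95)
  = 6.537 × 0.6095 = 3.984 mg/L
Convert: 3.984 mg/L × 1000 = 3984 ng/mL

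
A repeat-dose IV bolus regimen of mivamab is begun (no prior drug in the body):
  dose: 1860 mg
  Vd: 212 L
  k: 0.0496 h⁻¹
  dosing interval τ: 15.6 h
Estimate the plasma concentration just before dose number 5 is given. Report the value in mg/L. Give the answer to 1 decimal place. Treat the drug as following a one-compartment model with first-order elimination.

7.2 mg/L

C₀ per dose = Dose / Vd = 1860 / 212 = 8.774 mg/L
Fraction remaining after one interval: r = e^(−kτ) = e^(−0.04960 × 15.6) = 0.4613
Before dose 5, 4 doses have been given (aged 1τ, 2τ, 3τ, 4τ).
C_trough = C₀ × (r + r² + … + r^4) = C₀ × r(1−r^4)/(1−r)
        = 8.774 × 0.4613 × (1 − 0.04528) / (1 − 0.4613) = 7.173 mg/L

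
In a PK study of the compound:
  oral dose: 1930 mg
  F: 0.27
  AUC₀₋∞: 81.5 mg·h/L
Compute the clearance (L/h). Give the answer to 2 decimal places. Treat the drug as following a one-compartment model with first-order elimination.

CL = F·Dose / AUC = 0.27 × 1930 / 81.5 = 6.394 L/h

6.39 L/h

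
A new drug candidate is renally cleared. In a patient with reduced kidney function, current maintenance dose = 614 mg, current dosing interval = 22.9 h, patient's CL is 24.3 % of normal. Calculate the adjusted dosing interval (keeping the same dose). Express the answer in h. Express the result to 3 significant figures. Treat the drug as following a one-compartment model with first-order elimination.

94.2 h

To keep the same average steady-state level, dosing rate must scale with clearance.
CL ratio = 24.3 / 100 = 0.2430
New interval (same dose) = 22.9 / 0.2430 = 94.24 h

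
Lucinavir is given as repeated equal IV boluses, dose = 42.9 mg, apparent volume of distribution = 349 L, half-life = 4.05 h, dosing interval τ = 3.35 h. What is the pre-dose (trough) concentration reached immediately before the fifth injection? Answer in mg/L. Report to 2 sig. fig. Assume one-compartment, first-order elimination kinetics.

C₀ per dose = Dose / Vd = 42.9 / 349 = 0.1229 mg/L
k = ln2 / t½ = 0.693147 / 4.05 = 0.1711 h⁻¹
Fraction remaining after one interval: r = e^(−kτ) = e^(−0.1711 × 3.35) = 0.5637
Before dose 5, 4 doses have been given (aged 1τ, 2τ, 3τ, 4τ).
C_trough = C₀ × (r + r² + … + r^4) = C₀ × r(1−r^4)/(1−r)
        = 0.1229 × 0.5637 × (1 − 0.1010) / (1 − 0.5637) = 0.1427 mg/L

0.14 mg/L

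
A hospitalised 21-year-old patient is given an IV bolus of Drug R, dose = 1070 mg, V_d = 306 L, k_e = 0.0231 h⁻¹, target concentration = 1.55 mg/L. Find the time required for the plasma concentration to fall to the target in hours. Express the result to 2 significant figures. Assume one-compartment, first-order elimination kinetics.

35 h

C₀ = Dose / Vd = 1070 / 306 = 3.497 mg/L
t = ln(C₀ / C) / k = ln(3.497 / 1.55) / 0.02310
  = ln(2.256) / 0.02310 = 0.8136 / 0.02310 = 35.22 h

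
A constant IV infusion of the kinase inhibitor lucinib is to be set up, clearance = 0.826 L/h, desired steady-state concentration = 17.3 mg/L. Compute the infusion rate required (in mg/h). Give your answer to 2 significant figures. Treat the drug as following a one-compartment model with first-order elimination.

14 mg/h

At steady state, infusion rate R₀ = Css × CL = 17.3 × 0.8260 = 14.29 mg/h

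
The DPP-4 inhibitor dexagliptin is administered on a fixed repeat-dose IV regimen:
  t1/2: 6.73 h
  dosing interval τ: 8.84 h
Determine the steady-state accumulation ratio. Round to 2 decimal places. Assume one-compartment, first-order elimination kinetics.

1.67

k = ln2 / t½ = 0.693147 / 6.73 = 0.1030 h⁻¹
e^(−kτ) = e^(−0.1030 × 8.84) = 0.4023
Accumulation ratio R = 1 / (1 − e^(−kτ)) = 1 / (1 − 0.4023) = 1.673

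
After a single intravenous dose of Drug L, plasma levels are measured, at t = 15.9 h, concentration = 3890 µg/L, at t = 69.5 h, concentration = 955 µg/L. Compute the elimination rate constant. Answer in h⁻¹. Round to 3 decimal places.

k = ln(C₁/C₂) / (t₂ − t₁) = ln(3890/955) / (69.5 − 15.9)
  = 1.404 / 53.60 = 0.02619 h⁻¹

0.026 h⁻¹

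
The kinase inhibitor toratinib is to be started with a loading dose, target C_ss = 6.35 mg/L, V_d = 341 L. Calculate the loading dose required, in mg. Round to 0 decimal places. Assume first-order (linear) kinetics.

LD = Css × Vd = 6.35 × 341 = 2165 mg

2165 mg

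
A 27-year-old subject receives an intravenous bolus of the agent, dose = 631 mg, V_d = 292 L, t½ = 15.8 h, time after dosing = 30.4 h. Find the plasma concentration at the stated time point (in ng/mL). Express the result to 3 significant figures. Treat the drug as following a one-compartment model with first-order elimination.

C₀ = Dose / Vd = 631.0 / 292 = 2.161 mg/L
k = ln2 / t½ = 0.693147 / 15.8 = 0.04387 h⁻¹
C = C₀ · e^(−k·t) = 2.161 × e^(−0.04387 × 30.4)
  = 2.161 × 0.2635 = 0.5694 mg/L
Convert: 0.5694 mg/L × 1000 = 569.4 ng/mL

569 ng/mL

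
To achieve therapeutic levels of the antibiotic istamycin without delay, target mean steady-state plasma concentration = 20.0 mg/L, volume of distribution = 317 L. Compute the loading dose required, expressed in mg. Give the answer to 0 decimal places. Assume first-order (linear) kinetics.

LD = Css × Vd = 20.0 × 317 = 6340 mg

6340 mg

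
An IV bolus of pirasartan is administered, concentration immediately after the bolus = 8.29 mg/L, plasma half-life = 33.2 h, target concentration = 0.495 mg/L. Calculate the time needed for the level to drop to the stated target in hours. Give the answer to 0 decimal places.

135 h

k = ln2 / t½ = 0.693147 / 33.2 = 0.02088 h⁻¹
t = ln(C₀ / C) / k = ln(8.290 / 0.495) / 0.02088
  = ln(16.75) / 0.02088 = 2.818 / 0.02088 = 135.0 h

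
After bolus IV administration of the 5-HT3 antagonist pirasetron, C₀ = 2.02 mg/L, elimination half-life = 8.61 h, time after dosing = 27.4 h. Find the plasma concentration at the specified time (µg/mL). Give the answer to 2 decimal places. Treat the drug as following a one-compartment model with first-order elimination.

k = ln2 / t½ = 0.693147 / 8.61 = 0.08050 h⁻¹
C = C₀ · e^(−k·t) = 2.020 × e^(−0.08050 × 27.4)
  = 2.020 × 0.1102 = 0.2226 mg/L
(0.2226 mg/L = 0.2226 µg/mL)

0.22 µg/mL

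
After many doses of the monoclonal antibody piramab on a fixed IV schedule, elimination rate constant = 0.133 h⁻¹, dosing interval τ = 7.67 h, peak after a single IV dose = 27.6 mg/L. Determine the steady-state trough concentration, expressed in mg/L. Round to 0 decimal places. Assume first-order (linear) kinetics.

e^(−kτ) = e^(−0.1330 × 7.67) = 0.3606
Accumulation ratio R = 1 / (1 − e^(−kτ)) = 1 / (1 − 0.3606) = 1.564
Steady-state trough = C₀ × R × e^(−kτ) = 27.6 × 1.564 × 0.3606 = 15.57 mg/L

16 mg/L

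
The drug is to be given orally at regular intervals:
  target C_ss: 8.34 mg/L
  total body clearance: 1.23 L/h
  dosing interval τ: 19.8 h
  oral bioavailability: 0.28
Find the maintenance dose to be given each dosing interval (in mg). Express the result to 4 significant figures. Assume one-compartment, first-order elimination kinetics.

725.4 mg

At steady state, F × (Dose/τ) = Css × CL.
Dose = Css × CL × τ / F = 8.34 × 1.230 × 19.8 / 0.28 = 725.4 mg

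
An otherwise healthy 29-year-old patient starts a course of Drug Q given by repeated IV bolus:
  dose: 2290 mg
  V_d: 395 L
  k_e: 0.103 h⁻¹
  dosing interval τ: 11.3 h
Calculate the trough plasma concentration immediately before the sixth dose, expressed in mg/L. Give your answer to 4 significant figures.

C₀ per dose = Dose / Vd = 2290 / 395 = 5.797 mg/L
Fraction remaining after one interval: r = e^(−kτ) = e^(−0.1030 × 11.3) = 0.3123
Before dose 6, 5 doses have been given (aged 1τ, 2τ, 3τ, 4τ, 5τ).
C_trough = C₀ × (r + r² + … + r^5) = C₀ × r(1−r^5)/(1−r)
        = 5.797 × 0.3123 × (1 − 0.002971) / (1 − 0.3123) = 2.625 mg/L

2.625 mg/L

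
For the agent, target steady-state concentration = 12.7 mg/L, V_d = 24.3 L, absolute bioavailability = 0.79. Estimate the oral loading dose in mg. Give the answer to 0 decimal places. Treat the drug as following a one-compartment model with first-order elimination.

391 mg

LD = Css × Vd / F = 12.7 × 24.3 / 0.79 = 390.6 mg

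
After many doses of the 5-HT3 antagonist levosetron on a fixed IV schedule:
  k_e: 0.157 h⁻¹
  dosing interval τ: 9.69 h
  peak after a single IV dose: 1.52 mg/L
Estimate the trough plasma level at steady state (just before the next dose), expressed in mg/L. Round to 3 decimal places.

0.425 mg/L

e^(−kτ) = e^(−0.1570 × 9.69) = 0.2184
Accumulation ratio R = 1 / (1 − e^(−kτ)) = 1 / (1 − 0.2184) = 1.279
Steady-state trough = C₀ × R × e^(−kτ) = 1.52 × 1.279 × 0.2184 = 0.4246 mg/L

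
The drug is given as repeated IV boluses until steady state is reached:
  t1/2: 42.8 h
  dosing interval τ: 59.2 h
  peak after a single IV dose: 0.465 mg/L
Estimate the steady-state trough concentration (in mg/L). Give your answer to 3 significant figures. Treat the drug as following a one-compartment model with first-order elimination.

k = ln2 / t½ = 0.693147 / 42.8 = 0.01620 h⁻¹
e^(−kτ) = e^(−0.01620 × 59.2) = 0.3833
Accumulation ratio R = 1 / (1 − e^(−kτ)) = 1 / (1 − 0.3833) = 1.622
Steady-state trough = C₀ × R × e^(−kτ) = 0.465 × 1.622 × 0.3833 = 0.2891 mg/L

0.289 mg/L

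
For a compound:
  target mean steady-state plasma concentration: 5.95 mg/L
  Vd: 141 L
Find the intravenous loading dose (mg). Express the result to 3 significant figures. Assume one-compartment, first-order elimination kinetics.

839 mg

LD = Css × Vd = 5.95 × 141 = 839.0 mg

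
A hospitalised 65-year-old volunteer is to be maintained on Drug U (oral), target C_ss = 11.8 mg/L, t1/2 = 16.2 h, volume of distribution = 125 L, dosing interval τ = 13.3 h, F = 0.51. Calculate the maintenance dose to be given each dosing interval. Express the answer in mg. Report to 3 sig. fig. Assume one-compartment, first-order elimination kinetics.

k = ln2 / t½ = 0.693147 / 16.2 = 0.04279 h⁻¹
CL = k × Vd = 0.04279 × 125 = 5.349 L/h
At steady state, F × (Dose/τ) = Css × CL.
Dose = Css × CL × τ / F = 11.8 × 5.349 × 13.3 / 0.51 = 1646 mg

1650 mg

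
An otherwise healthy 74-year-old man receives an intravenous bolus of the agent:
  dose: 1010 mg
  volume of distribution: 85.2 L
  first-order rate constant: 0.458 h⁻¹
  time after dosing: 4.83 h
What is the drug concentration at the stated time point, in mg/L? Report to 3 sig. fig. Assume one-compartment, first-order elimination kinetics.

1.30 mg/L

C₀ = Dose / Vd = 1010 / 85.2 = 11.85 mg/L
C = C₀ · e^(−k·t) = 11.85 × e^(−0.4580 × 4.83)
  = 11.85 × 0.1095 = 1.298 mg/L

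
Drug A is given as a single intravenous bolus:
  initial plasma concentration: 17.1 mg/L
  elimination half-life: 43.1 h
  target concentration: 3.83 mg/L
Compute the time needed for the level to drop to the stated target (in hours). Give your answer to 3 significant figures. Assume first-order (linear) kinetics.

93.0 h

k = ln2 / t½ = 0.693147 / 43.1 = 0.01608 h⁻¹
t = ln(C₀ / C) / k = ln(17.10 / 3.83) / 0.01608
  = ln(4.465) / 0.01608 = 1.496 / 0.01608 = 93.03 h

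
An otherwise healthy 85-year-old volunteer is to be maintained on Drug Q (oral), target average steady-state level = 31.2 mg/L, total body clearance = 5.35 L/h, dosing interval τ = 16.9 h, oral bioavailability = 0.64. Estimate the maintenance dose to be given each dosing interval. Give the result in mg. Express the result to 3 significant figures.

4410 mg

At steady state, F × (Dose/τ) = Css × CL.
Dose = Css × CL × τ / F = 31.2 × 5.350 × 16.9 / 0.64 = 4408 mg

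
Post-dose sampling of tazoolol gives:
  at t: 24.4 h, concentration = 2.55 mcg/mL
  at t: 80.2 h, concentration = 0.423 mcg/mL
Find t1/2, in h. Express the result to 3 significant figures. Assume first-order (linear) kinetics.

k = ln(C₁/C₂) / (t₂ − t₁) = ln(2.55/0.423) / (80.2 − 24.4)
  = 1.796 / 55.80 = 0.03219 h⁻¹
t½ = ln2 / k = 0.693147 / 0.03219 = 21.53 h

21.5 h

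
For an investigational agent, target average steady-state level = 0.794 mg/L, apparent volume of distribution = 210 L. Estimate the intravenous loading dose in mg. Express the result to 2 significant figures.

LD = Css × Vd = 0.794 × 210 = 166.7 mg

170 mg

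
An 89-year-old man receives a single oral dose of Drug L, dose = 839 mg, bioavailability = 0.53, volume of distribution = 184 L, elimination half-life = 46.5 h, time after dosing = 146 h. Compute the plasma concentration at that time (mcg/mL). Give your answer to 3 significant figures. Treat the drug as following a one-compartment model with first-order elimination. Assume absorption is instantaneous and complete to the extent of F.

Amount reaching circulation = F × Dose = 0.53 × 839.0 = 444.7 mg
C₀ = F·Dose / Vd = 444.7 / 184 = 2.417 mg/L
k = ln2 / t½ = 0.693147 / 46.5 = 0.01491 h⁻¹
C = C₀ · e^(−k·t) = 2.417 × e^(−0.01491 × 146)
  = 2.417 × 0.1134 = 0.2741 mg/L
(0.2741 mg/L = 0.2741 mcg/mL)

0.274 mcg/mL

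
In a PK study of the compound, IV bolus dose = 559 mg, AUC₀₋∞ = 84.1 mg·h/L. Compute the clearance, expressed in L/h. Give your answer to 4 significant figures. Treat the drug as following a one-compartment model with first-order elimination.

6.647 L/h

CL = Dose / AUC = 559 / 84.1 = 6.647 L/h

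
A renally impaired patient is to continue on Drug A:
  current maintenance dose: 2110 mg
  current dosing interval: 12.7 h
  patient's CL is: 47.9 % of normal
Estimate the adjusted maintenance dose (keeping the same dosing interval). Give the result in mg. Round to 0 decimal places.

To keep the same average steady-state level, dosing rate must scale with clearance.
CL ratio = 47.9 / 100 = 0.4790
New dose (same interval) = 2110 × 0.4790 = 1011 mg

1011 mg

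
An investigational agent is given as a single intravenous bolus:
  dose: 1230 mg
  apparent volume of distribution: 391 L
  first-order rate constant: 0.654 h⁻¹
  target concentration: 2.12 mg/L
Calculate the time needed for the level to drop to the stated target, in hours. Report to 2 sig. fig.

0.60 h

C₀ = Dose / Vd = 1230 / 391 = 3.146 mg/L
t = ln(C₀ / C) / k = ln(3.146 / 2.12) / 0.6540
  = ln(1.484) / 0.6540 = 0.3947 / 0.6540 = 0.6035 h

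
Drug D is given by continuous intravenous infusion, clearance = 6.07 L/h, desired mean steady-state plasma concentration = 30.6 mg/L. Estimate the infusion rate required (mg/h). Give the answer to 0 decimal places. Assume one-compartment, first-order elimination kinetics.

At steady state, infusion rate R₀ = Css × CL = 30.6 × 6.070 = 185.7 mg/h

186 mg/h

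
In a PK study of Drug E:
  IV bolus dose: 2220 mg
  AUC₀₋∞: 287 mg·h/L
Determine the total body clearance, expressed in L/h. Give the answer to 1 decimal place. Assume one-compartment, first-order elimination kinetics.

CL = Dose / AUC = 2220 / 287 = 7.735 L/h

7.7 L/h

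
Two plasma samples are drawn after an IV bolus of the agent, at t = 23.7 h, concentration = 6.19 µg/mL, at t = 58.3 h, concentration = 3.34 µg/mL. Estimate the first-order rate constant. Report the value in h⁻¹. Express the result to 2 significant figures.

k = ln(C₁/C₂) / (t₂ − t₁) = ln(6.19/3.34) / (58.3 − 23.7)
  = 0.6170 / 34.60 = 0.01783 h⁻¹

0.018 h⁻¹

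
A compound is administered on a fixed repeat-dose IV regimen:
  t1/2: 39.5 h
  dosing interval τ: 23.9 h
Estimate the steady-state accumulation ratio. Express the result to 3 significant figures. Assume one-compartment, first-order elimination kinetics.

k = ln2 / t½ = 0.693147 / 39.5 = 0.01755 h⁻¹
e^(−kτ) = e^(−0.01755 × 23.9) = 0.6574
Accumulation ratio R = 1 / (1 − e^(−kτ)) = 1 / (1 − 0.6574) = 2.919

2.92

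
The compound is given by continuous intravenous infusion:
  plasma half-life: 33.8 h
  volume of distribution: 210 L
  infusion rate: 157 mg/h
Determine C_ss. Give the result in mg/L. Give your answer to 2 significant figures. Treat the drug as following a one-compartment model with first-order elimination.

36 mg/L

k = ln2 / t½ = 0.693147 / 33.8 = 0.02051 h⁻¹
CL = k × Vd = 0.02051 × 210 = 4.307 L/h
At steady state Css = R₀ / CL = 157 / 4.307 = 36.45 mg/L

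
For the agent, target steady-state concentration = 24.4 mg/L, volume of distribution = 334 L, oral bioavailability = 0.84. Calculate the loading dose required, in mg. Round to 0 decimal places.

9702 mg

LD = Css × Vd / F = 24.4 × 334 / 0.84 = 9702 mg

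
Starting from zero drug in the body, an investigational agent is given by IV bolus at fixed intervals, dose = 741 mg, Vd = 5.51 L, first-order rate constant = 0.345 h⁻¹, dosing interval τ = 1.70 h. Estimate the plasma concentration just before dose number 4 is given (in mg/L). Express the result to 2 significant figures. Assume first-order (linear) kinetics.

140 mg/L

C₀ per dose = Dose / Vd = 741 / 5.51 = 134.5 mg/L
Fraction remaining after one interval: r = e^(−kτ) = e^(−0.3450 × 1.70) = 0.5563
Before dose 4, 3 doses have been given (aged 1τ, 2τ, 3τ).
C_trough = C₀ × (r + r² + … + r^3) = C₀ × r(1−r^3)/(1−r)
        = 134.5 × 0.5563 × (1 − 0.1722) / (1 − 0.5563) = 139.6 mg/L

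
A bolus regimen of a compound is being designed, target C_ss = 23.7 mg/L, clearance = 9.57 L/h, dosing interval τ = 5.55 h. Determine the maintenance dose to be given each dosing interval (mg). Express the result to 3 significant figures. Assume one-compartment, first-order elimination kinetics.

1260 mg

At steady state, Dose/τ = Css × CL.
Dose = Css × CL × τ = 23.7 × 9.570 × 5.55 = 1259 mg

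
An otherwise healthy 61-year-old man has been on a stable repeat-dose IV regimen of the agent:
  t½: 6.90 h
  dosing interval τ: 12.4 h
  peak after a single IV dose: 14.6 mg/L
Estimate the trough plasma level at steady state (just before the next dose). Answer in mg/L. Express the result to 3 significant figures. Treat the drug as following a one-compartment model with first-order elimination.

k = ln2 / t½ = 0.693147 / 6.90 = 0.1005 h⁻¹
e^(−kτ) = e^(−0.1005 × 12.4) = 0.2876
Accumulation ratio R = 1 / (1 − e^(−kτ)) = 1 / (1 − 0.2876) = 1.404
Steady-state trough = C₀ × R × e^(−kτ) = 14.6 × 1.404 × 0.2876 = 5.895 mg/L

5.90 mg/L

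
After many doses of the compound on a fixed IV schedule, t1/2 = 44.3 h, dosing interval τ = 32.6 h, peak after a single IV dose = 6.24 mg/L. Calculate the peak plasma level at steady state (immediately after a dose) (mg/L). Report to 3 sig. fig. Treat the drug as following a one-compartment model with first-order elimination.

k = ln2 / t½ = 0.693147 / 44.3 = 0.01565 h⁻¹
e^(−kτ) = e^(−0.01565 × 32.6) = 0.6004
Accumulation ratio R = 1 / (1 − e^(−kτ)) = 1 / (1 − 0.6004) = 2.503
Steady-state peak = C₀ × R = 6.24 × 2.503 = 15.62 mg/L

15.6 mg/L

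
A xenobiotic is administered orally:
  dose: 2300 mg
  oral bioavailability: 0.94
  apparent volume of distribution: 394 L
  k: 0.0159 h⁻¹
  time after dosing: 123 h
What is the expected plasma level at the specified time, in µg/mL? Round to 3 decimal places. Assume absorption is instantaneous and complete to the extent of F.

0.776 µg/mL

Amount reaching circulation = F × Dose = 0.94 × 2300 = 2162 mg
C₀ = F·Dose / Vd = 2162 / 394 = 5.487 mg/L
C = C₀ · e^(−k·t) = 5.487 × e^(−0.01590 × 123)
  = 5.487 × 0.1415 = 0.7764 mg/L
(0.7764 mg/L = 0.7764 µg/mL)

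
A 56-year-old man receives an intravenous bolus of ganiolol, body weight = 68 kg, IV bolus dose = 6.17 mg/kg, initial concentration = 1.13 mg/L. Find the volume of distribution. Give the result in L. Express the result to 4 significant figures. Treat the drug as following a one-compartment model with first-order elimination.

371.3 L

Dose = 6.17 × 68 = 419.6 mg
Vd = Dose / C₀ = 419.6 / 1.13 = 371.3 L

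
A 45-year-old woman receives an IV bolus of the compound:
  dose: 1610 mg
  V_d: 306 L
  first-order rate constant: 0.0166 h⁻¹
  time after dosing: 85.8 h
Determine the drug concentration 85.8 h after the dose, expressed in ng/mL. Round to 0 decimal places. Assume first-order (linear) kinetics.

1266 ng/mL

C₀ = Dose / Vd = 1610 / 306 = 5.261 mg/L
C = C₀ · e^(−k·t) = 5.261 × e^(−0.01660 × 85.8)
  = 5.261 × 0.2407 = 1.266 mg/L
Convert: 1.266 mg/L × 1000 = 1266 ng/mL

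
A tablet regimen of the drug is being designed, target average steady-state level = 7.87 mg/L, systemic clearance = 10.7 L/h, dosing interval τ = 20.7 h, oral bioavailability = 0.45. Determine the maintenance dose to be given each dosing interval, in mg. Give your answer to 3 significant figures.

At steady state, F × (Dose/τ) = Css × CL.
Dose = Css × CL × τ / F = 7.87 × 10.70 × 20.7 / 0.45 = 3874 mg

3870 mg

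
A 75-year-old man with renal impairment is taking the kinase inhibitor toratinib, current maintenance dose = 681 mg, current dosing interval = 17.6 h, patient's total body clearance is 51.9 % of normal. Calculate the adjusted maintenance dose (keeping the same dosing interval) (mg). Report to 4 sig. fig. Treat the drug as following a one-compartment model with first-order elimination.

353.4 mg

To keep the same average steady-state level, dosing rate must scale with clearance.
CL ratio = 51.9 / 100 = 0.5190
New dose (same interval) = 681 × 0.5190 = 353.4 mg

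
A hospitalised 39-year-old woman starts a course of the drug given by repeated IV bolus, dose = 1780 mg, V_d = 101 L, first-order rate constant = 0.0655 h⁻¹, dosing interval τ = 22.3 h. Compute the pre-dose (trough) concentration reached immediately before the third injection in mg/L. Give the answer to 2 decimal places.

5.04 mg/L

C₀ per dose = Dose / Vd = 1780 / 101 = 17.62 mg/L
Fraction remaining after one interval: r = e^(−kτ) = e^(−0.06550 × 22.3) = 0.2321
Before dose 3, 2 doses have been given (aged 1τ, 2τ).
C_trough = C₀ × (r + r²) = 17.62 × (0.2321 + 0.05387) = 5.039 mg/L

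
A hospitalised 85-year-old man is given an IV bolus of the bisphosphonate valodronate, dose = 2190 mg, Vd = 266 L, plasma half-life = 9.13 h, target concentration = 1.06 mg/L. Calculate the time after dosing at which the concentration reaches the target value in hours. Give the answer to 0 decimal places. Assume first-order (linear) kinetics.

27 h

C₀ = Dose / Vd = 2190 / 266 = 8.233 mg/L
k = ln2 / t½ = 0.693147 / 9.13 = 0.07592 h⁻¹
t = ln(C₀ / C) / k = ln(8.233 / 1.06) / 0.07592
  = ln(7.767) / 0.07592 = 2.050 / 0.07592 = 27.00 h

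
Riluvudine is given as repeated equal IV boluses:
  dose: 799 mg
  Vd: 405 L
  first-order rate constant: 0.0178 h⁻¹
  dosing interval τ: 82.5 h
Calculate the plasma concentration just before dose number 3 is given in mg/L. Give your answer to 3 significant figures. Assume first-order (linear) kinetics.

0.559 mg/L

C₀ per dose = Dose / Vd = 799 / 405 = 1.973 mg/L
Fraction remaining after one interval: r = e^(−kτ) = e^(−0.01780 × 82.5) = 0.2303
Before dose 3, 2 doses have been given (aged 1τ, 2τ).
C_trough = C₀ × (r + r²) = 1.973 × (0.2303 + 0.05304) = 0.5590 mg/L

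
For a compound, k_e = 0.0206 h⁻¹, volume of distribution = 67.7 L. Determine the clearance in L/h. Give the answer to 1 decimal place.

CL = k × Vd = 0.0206 × 67.7 = 1.395 L/h

1.4 L/h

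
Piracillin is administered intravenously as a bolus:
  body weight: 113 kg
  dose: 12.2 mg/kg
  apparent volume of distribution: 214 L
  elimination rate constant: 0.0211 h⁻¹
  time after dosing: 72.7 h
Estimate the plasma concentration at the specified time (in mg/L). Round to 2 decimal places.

1.39 mg/L

Total dose = 12.2 × 113 = 1379 mg
C₀ = Dose / Vd = 1379 / 214 = 6.444 mg/L
C = C₀ · e^(−k·t) = 6.444 × e^(−0.02110 × 72.7)
  = 6.444 × 0.2157 = 1.390 mg/L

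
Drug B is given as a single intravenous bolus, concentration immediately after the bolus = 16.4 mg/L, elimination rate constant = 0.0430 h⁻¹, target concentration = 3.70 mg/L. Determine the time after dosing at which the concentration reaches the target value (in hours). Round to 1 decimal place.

34.6 h

t = ln(C₀ / C) / k = ln(16.40 / 3.70) / 0.04300
  = ln(4.432) / 0.04300 = 1.489 / 0.04300 = 34.63 h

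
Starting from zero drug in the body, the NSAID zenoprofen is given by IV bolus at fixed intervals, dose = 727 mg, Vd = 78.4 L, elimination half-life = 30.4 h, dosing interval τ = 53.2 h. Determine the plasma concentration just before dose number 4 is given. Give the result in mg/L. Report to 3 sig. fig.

C₀ per dose = Dose / Vd = 727 / 78.4 = 9.273 mg/L
k = ln2 / t½ = 0.693147 / 30.4 = 0.02280 h⁻¹
Fraction remaining after one interval: r = e^(−kτ) = e^(−0.02280 × 53.2) = 0.2973
Before dose 4, 3 doses have been given (aged 1τ, 2τ, 3τ).
C_trough = C₀ × (r + r² + … + r^3) = C₀ × r(1−r^3)/(1−r)
        = 9.273 × 0.2973 × (1 − 0.02628) / (1 − 0.2973) = 3.820 mg/L

3.82 mg/L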